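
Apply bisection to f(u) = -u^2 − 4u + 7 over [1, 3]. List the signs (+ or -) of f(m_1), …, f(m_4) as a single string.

m = 2, f(m) = -5 (−); new bracket [1, 2]
m = 1.5, f(m) = -1.25 (−); new bracket [1, 1.5]
m = 1.25, f(m) = 0.4375 (+); new bracket [1.25, 1.5]
m = 1.375, f(m) = -0.3906 (−); new bracket [1.25, 1.375]

--+-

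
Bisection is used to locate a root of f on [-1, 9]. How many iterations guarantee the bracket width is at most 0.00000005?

28

Width after n steps is 10/2^n. Need 2^n ≥ 10/0.00000005 = 200000000.
2^27 = 134217728 < 200000000 ≤ 2^28 = 268435456, so n = 28.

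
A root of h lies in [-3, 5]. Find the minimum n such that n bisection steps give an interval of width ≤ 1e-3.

Width after n steps is 8/2^n. Need 2^n ≥ 8/1e-3 = 8000.
2^12 = 4096 < 8000 ≤ 2^13 = 8192, so n = 13.

13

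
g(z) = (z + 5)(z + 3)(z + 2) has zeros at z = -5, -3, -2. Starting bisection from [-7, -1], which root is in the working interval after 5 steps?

m = -4, g(m) = 2 (+); new bracket [-7, -4]
m = -5.5, g(m) = -4.375 (−); new bracket [-5.5, -4]
m = -4.75, g(m) = 1.203125 (+); new bracket [-5.5, -4.75]
m = -5.125, g(m) = -0.8301 (−); new bracket [-5.125, -4.75]
m = -4.9375, g(m) = 0.3557 (+); new bracket [-5.125, -4.9375]

-5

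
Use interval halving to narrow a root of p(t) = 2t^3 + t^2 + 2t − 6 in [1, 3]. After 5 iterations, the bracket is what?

m = 2, p(m) = 18 (+); new bracket [1, 2]
m = 1.5, p(m) = 6 (+); new bracket [1, 1.5]
m = 1.25, p(m) = 1.96875 (+); new bracket [1, 1.25]
m = 1.125, p(m) = 0.3633 (+); new bracket [1, 1.125]
m = 1.0625, p(m) = -0.3472 (−); new bracket [1.0625, 1.125]

[1.0625, 1.125]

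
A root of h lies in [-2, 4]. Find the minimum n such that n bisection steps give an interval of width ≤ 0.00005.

Width after n steps is 6/2^n. Need 2^n ≥ 6/0.00005 = 120000.
2^16 = 65536 < 120000 ≤ 2^17 = 131072, so n = 17.

17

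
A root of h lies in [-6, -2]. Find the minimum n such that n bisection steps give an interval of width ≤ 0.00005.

Width after n steps is 4/2^n. Need 2^n ≥ 4/0.00005 = 80000.
2^16 = 65536 < 80000 ≤ 2^17 = 131072, so n = 17.

17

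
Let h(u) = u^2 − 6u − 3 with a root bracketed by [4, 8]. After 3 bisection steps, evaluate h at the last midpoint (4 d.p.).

0.2500

h(6) = -3 < 0, so the root lies in [6, 8]
h(7) = 4 > 0, so the root lies in [6, 7]
h(6.5) = 0.25 > 0, so the root lies in [6, 6.5]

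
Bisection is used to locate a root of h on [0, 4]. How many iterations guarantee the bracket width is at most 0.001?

12

Width after n steps is 4/2^n. Need 2^n ≥ 4/0.001 = 4000.
2^11 = 2048 < 4000 ≤ 2^12 = 4096, so n = 12.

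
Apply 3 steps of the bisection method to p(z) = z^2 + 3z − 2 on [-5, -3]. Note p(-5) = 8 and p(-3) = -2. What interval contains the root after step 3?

[-3.75, -3.5]

p(-4) = 2 > 0, so the root lies in [-4, -3]
p(-3.5) = -0.25 < 0, so the root lies in [-4, -3.5]
p(-3.75) = 0.8125 > 0, so the root lies in [-3.75, -3.5]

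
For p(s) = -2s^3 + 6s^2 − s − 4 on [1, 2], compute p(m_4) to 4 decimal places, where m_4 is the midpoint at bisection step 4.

m = 1.5, p(m) = 1.25 (+); new bracket [1, 1.5]
m = 1.25, p(m) = 0.21875 (+); new bracket [1, 1.25]
m = 1.125, p(m) = -0.378906 (−); new bracket [1.125, 1.25]
m = 1.1875, p(m) = -0.0757 (−); new bracket [1.1875, 1.25]

-0.0757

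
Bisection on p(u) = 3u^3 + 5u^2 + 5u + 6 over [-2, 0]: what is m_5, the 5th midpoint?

midpoint -1: p = 3 > 0 → [-2, -1]
midpoint -1.5: p = -0.375 < 0 → [-1.5, -1]
midpoint -1.25: p = 1.703125 > 0 → [-1.5, -1.25]
midpoint -1.375: p = 0.7793 > 0 → [-1.5, -1.375]
midpoint -1.4375: p = 0.2332 > 0 → [-1.5, -1.4375]

-1.4375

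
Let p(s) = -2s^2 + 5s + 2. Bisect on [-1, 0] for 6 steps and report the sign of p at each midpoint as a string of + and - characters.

-+-++-

s = -0.5 gives p = -1, negative; keep [-0.5, 0]
s = -0.25 gives p = 0.625, positive; keep [-0.5, -0.25]
s = -0.375 gives p = -0.15625, negative; keep [-0.375, -0.25]
s = -0.3125 gives p = 0.2422, positive; keep [-0.375, -0.3125]
s = -0.34375 gives p = 0.0449, positive; keep [-0.375, -0.34375]
s = -0.359375 gives p = -0.0552, negative; keep [-0.359375, -0.34375]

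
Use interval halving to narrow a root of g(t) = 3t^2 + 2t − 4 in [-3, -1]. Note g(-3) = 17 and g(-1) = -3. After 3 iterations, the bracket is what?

[-1.75, -1.5]

midpoint -2: g = 4 > 0 → [-2, -1]
midpoint -1.5: g = -0.25 < 0 → [-2, -1.5]
midpoint -1.75: g = 1.6875 > 0 → [-1.75, -1.5]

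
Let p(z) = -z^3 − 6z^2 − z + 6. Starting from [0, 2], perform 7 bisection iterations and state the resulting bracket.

[0.859375, 0.875]

midpoint 1: p = -2 < 0 → [0, 1]
midpoint 0.5: p = 3.875 > 0 → [0.5, 1]
midpoint 0.75: p = 1.453125 > 0 → [0.75, 1]
midpoint 0.875: p = -0.1387 < 0 → [0.75, 0.875]
midpoint 0.8125: p = 0.6902 > 0 → [0.8125, 0.875]
midpoint 0.84375: p = 0.2841 > 0 → [0.84375, 0.875]
midpoint 0.859375: p = 0.0748 > 0 → [0.859375, 0.875]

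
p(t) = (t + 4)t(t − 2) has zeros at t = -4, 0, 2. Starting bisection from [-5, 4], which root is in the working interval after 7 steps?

-4

m = -0.5, p(m) = 4.375 (+); new bracket [-5, -0.5]
m = -2.75, p(m) = 16.328125 (+); new bracket [-5, -2.75]
m = -3.875, p(m) = 2.845703 (+); new bracket [-5, -3.875]
m = -4.4375, p(m) = -12.4978 (−); new bracket [-4.4375, -3.875]
m = -4.15625, p(m) = -3.998 (−); new bracket [-4.15625, -3.875]
m = -4.015625, p(m) = -0.3774 (−); new bracket [-4.015625, -3.875]
m = -3.9453125, p(m) = 1.2828 (+); new bracket [-4.015625, -3.9453125]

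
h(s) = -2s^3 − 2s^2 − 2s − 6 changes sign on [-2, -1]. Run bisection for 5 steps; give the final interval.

h(-1.5) = -0.75 < 0, so the root lies in [-2, -1.5]
h(-1.75) = 2.09375 > 0, so the root lies in [-1.75, -1.5]
h(-1.625) = 0.550781 > 0, so the root lies in [-1.625, -1.5]
h(-1.5625) = -0.1284 < 0, so the root lies in [-1.625, -1.5625]
h(-1.59375) = 0.2038 > 0, so the root lies in [-1.59375, -1.5625]

[-1.59375, -1.5625]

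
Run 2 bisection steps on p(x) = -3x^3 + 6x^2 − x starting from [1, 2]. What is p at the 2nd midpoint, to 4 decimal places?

0.5469

p(1.5) = 1.875 > 0, so the root lies in [1.5, 2]
p(1.75) = 0.546875 > 0, so the root lies in [1.75, 2]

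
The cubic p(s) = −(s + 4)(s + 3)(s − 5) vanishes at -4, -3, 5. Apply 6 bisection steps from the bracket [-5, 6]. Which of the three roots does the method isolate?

m = 0.5, p(m) = 70.875 (+); new bracket [0.5, 6]
m = 3.25, p(m) = 79.296875 (+); new bracket [3.25, 6]
m = 4.625, p(m) = 24.662109 (+); new bracket [4.625, 6]
m = 5.3125, p(m) = -24.1907 (−); new bracket [4.625, 5.3125]
m = 4.96875, p(m) = 2.2334 (+); new bracket [4.96875, 5.3125]
m = 5.140625, p(m) = -10.464 (−); new bracket [4.96875, 5.140625]

5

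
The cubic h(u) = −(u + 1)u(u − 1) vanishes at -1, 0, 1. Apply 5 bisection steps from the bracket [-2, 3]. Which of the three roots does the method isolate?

1

u = 0.5 gives h = 0.375, positive; keep [0.5, 3]
u = 1.75 gives h = -3.609375, negative; keep [0.5, 1.75]
u = 1.125 gives h = -0.298828, negative; keep [0.5, 1.125]
u = 0.8125 gives h = 0.2761, positive; keep [0.8125, 1.125]
u = 0.96875 gives h = 0.0596, positive; keep [0.96875, 1.125]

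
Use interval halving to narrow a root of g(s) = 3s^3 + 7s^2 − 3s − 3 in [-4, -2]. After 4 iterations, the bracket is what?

[-2.625, -2.5]

midpoint -3: g = -12 < 0 → [-3, -2]
midpoint -2.5: g = 1.375 > 0 → [-3, -2.5]
midpoint -2.75: g = -4.203125 < 0 → [-2.75, -2.5]
midpoint -2.625: g = -1.1543 < 0 → [-2.625, -2.5]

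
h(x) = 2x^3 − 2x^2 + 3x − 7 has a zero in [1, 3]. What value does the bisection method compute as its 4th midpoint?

1.625

h(2) = 7 > 0, so the root lies in [1, 2]
h(1.5) = -0.25 < 0, so the root lies in [1.5, 2]
h(1.75) = 2.84375 > 0, so the root lies in [1.5, 1.75]
h(1.625) = 1.1758 > 0, so the root lies in [1.5, 1.625]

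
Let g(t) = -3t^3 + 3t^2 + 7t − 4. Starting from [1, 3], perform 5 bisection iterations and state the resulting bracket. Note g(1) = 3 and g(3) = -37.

midpoint 2: g = -2 < 0 → [1, 2]
midpoint 1.5: g = 3.125 > 0 → [1.5, 2]
midpoint 1.75: g = 1.359375 > 0 → [1.75, 2]
midpoint 1.875: g = -0.1035 < 0 → [1.75, 1.875]
midpoint 1.8125: g = 0.6799 > 0 → [1.8125, 1.875]

[1.8125, 1.875]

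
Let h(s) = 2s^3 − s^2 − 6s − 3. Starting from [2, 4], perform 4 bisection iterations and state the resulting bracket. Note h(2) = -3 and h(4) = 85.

[2.125, 2.25]

s = 3 gives h = 24, positive; keep [2, 3]
s = 2.5 gives h = 7, positive; keep [2, 2.5]
s = 2.25 gives h = 1.21875, positive; keep [2, 2.25]
s = 2.125 gives h = -1.0742, negative; keep [2.125, 2.25]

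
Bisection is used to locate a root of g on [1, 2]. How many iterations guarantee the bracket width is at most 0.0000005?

Width after n steps is 1/2^n. Need 2^n ≥ 1/0.0000005 = 2000000.
2^20 = 1048576 < 2000000 ≤ 2^21 = 2097152, so n = 21.

21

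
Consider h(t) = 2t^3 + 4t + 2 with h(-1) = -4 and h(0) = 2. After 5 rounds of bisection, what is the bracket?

midpoint -0.5: h = -0.25 < 0 → [-0.5, 0]
midpoint -0.25: h = 0.96875 > 0 → [-0.5, -0.25]
midpoint -0.375: h = 0.394531 > 0 → [-0.5, -0.375]
midpoint -0.4375: h = 0.0825 > 0 → [-0.5, -0.4375]
midpoint -0.46875: h = -0.081 < 0 → [-0.46875, -0.4375]

[-0.46875, -0.4375]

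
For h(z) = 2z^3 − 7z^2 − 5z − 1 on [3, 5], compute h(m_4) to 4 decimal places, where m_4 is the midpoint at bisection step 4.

-0.3555

z = 4 gives h = -5, negative; keep [4, 5]
z = 4.5 gives h = 17, positive; keep [4, 4.5]
z = 4.25 gives h = 4.84375, positive; keep [4, 4.25]
z = 4.125 gives h = -0.3555, negative; keep [4.125, 4.25]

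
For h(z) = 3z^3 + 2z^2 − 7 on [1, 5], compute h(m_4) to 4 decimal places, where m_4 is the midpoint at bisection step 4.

midpoint 3: h = 92 > 0 → [1, 3]
midpoint 2: h = 25 > 0 → [1, 2]
midpoint 1.5: h = 7.625 > 0 → [1, 1.5]
midpoint 1.25: h = 1.9844 > 0 → [1, 1.25]

1.9844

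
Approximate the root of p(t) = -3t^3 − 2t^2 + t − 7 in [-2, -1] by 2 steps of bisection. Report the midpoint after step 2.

-1.75

t = -1.5 gives p = -2.875, negative; keep [-2, -1.5]
t = -1.75 gives p = 1.203125, positive; keep [-1.75, -1.5]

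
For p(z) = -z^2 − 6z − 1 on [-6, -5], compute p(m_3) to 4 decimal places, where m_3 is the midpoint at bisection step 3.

-0.2656

m = -5.5, p(m) = 1.75 (+); new bracket [-6, -5.5]
m = -5.75, p(m) = 0.4375 (+); new bracket [-6, -5.75]
m = -5.875, p(m) = -0.265625 (−); new bracket [-5.875, -5.75]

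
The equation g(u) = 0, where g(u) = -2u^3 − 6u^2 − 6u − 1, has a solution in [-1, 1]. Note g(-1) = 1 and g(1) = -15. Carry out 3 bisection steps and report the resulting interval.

[-0.25, 0]

u = 0 gives g = -1, negative; keep [-1, 0]
u = -0.5 gives g = 0.75, positive; keep [-0.5, 0]
u = -0.25 gives g = 0.15625, positive; keep [-0.25, 0]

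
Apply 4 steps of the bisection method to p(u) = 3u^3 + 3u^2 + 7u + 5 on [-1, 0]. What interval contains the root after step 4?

[-0.8125, -0.75]

m = -0.5, p(m) = 1.875 (+); new bracket [-1, -0.5]
m = -0.75, p(m) = 0.171875 (+); new bracket [-1, -0.75]
m = -0.875, p(m) = -0.837891 (−); new bracket [-0.875, -0.75]
m = -0.8125, p(m) = -0.3162 (−); new bracket [-0.8125, -0.75]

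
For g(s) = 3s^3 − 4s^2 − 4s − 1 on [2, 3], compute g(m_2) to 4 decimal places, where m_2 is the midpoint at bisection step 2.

midpoint 2.5: g = 10.875 > 0 → [2, 2.5]
midpoint 2.25: g = 3.921875 > 0 → [2, 2.25]

3.9219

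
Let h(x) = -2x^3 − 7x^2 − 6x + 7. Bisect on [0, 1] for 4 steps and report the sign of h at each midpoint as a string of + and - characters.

h(0.5) = 2 > 0, so the root lies in [0.5, 1]
h(0.75) = -2.28125 < 0, so the root lies in [0.5, 0.75]
h(0.625) = 0.027344 > 0, so the root lies in [0.625, 0.75]
h(0.6875) = -1.0835 < 0, so the root lies in [0.625, 0.6875]

+-+-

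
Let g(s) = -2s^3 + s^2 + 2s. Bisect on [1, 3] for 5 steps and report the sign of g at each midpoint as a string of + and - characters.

s = 2 gives g = -8, negative; keep [1, 2]
s = 1.5 gives g = -1.5, negative; keep [1, 1.5]
s = 1.25 gives g = 0.15625, positive; keep [1.25, 1.5]
s = 1.375 gives g = -0.5586, negative; keep [1.25, 1.375]
s = 1.3125 gives g = -0.1743, negative; keep [1.25, 1.3125]

--+--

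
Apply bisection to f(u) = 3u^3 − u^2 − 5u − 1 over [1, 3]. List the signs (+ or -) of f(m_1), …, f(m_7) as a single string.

+-+++--

midpoint 2: f = 9 > 0 → [1, 2]
midpoint 1.5: f = -0.625 < 0 → [1.5, 2]
midpoint 1.75: f = 3.265625 > 0 → [1.5, 1.75]
midpoint 1.625: f = 1.1074 > 0 → [1.5, 1.625]
midpoint 1.5625: f = 0.1902 > 0 → [1.5, 1.5625]
midpoint 1.53125: f = -0.2299 < 0 → [1.53125, 1.5625]
midpoint 1.546875: f = -0.023 < 0 → [1.546875, 1.5625]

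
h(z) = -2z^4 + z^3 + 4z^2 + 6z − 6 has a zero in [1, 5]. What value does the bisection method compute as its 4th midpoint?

1.75

h(3) = -87 < 0, so the root lies in [1, 3]
h(2) = -2 < 0, so the root lies in [1, 2]
h(1.5) = 5.25 > 0, so the root lies in [1.5, 2]
h(1.75) = 3.3516 > 0, so the root lies in [1.75, 2]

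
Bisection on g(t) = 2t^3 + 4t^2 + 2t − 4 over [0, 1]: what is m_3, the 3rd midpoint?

midpoint 0.5: g = -1.75 < 0 → [0.5, 1]
midpoint 0.75: g = 0.59375 > 0 → [0.5, 0.75]
midpoint 0.625: g = -0.699219 < 0 → [0.625, 0.75]

0.625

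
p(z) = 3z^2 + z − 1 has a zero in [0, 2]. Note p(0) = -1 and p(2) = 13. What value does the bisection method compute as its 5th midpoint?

0.4375

midpoint 1: p = 3 > 0 → [0, 1]
midpoint 0.5: p = 0.25 > 0 → [0, 0.5]
midpoint 0.25: p = -0.5625 < 0 → [0.25, 0.5]
midpoint 0.375: p = -0.2031 < 0 → [0.375, 0.5]
midpoint 0.4375: p = 0.0117 > 0 → [0.375, 0.4375]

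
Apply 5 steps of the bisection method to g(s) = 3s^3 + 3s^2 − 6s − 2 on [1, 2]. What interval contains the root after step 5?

g(1.5) = 5.875 > 0, so the root lies in [1, 1.5]
g(1.25) = 1.046875 > 0, so the root lies in [1, 1.25]
g(1.125) = -0.681641 < 0, so the root lies in [1.125, 1.25]
g(1.1875) = 0.1292 > 0, so the root lies in [1.125, 1.1875]
g(1.15625) = -0.2893 < 0, so the root lies in [1.15625, 1.1875]

[1.15625, 1.1875]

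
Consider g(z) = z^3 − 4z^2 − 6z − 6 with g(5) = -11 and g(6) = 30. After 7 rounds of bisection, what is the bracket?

[5.328125, 5.3359375]

midpoint 5.5: g = 6.375 > 0 → [5, 5.5]
midpoint 5.25: g = -3.046875 < 0 → [5.25, 5.5]
midpoint 5.375: g = 1.474609 > 0 → [5.25, 5.375]
midpoint 5.3125: g = -0.8328 < 0 → [5.3125, 5.375]
midpoint 5.34375: g = 0.3092 > 0 → [5.3125, 5.34375]
midpoint 5.328125: g = -0.2647 < 0 → [5.328125, 5.34375]
midpoint 5.3359375: g = 0.0215 > 0 → [5.328125, 5.3359375]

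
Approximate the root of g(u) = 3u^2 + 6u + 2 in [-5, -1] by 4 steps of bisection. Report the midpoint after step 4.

g(-3) = 11 > 0, so the root lies in [-3, -1]
g(-2) = 2 > 0, so the root lies in [-2, -1]
g(-1.5) = -0.25 < 0, so the root lies in [-2, -1.5]
g(-1.75) = 0.6875 > 0, so the root lies in [-1.75, -1.5]

-1.75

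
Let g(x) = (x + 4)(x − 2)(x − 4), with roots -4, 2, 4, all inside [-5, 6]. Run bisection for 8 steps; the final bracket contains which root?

-4

x = 0.5 gives g = 23.625, positive; keep [-5, 0.5]
x = -2.25 gives g = 46.484375, positive; keep [-5, -2.25]
x = -3.625 gives g = 16.083984, positive; keep [-5, -3.625]
x = -4.3125 gives g = -16.3977, negative; keep [-4.3125, -3.625]
x = -3.96875 gives g = 1.4864, positive; keep [-4.3125, -3.96875]
x = -4.140625 gives g = -7.0296, negative; keep [-4.140625, -3.96875]
x = -4.0546875 gives g = -2.667, negative; keep [-4.0546875, -3.96875]
x = -4.01171875 gives g = -0.5644, negative; keep [-4.01171875, -3.96875]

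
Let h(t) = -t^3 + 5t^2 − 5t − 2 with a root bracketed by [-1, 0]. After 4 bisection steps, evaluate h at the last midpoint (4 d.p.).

midpoint -0.5: h = 1.875 > 0 → [-0.5, 0]
midpoint -0.25: h = -0.421875 < 0 → [-0.5, -0.25]
midpoint -0.375: h = 0.630859 > 0 → [-0.375, -0.25]
midpoint -0.3125: h = 0.0813 > 0 → [-0.3125, -0.25]

0.0813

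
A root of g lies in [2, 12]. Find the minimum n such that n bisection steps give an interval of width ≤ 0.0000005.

25

Width after n steps is 10/2^n. Need 2^n ≥ 10/0.0000005 = 20000000.
2^24 = 16777216 < 20000000 ≤ 2^25 = 33554432, so n = 25.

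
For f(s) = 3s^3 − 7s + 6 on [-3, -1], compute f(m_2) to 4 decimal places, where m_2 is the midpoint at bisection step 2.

6.3750

m = -2, f(m) = -4 (−); new bracket [-2, -1]
m = -1.5, f(m) = 6.375 (+); new bracket [-2, -1.5]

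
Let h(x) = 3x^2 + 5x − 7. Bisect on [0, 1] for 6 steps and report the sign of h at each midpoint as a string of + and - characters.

m = 0.5, h(m) = -3.75 (−); new bracket [0.5, 1]
m = 0.75, h(m) = -1.5625 (−); new bracket [0.75, 1]
m = 0.875, h(m) = -0.328125 (−); new bracket [0.875, 1]
m = 0.9375, h(m) = 0.3242 (+); new bracket [0.875, 0.9375]
m = 0.90625, h(m) = -0.0049 (−); new bracket [0.90625, 0.9375]
m = 0.921875, h(m) = 0.1589 (+); new bracket [0.90625, 0.921875]

---+-+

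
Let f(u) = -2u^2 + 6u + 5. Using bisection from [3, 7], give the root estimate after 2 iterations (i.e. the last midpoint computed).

f(5) = -15 < 0, so the root lies in [3, 5]
f(4) = -3 < 0, so the root lies in [3, 4]

4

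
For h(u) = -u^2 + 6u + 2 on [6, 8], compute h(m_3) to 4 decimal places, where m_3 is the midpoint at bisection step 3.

0.4375

m = 7, h(m) = -5 (−); new bracket [6, 7]
m = 6.5, h(m) = -1.25 (−); new bracket [6, 6.5]
m = 6.25, h(m) = 0.4375 (+); new bracket [6.25, 6.5]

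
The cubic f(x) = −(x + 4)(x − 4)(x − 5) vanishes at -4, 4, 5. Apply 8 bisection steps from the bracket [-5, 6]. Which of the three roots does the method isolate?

f(0.5) = -70.875 < 0, so the root lies in [-5, 0.5]
f(-2.25) = -79.296875 < 0, so the root lies in [-5, -2.25]
f(-3.625) = -24.662109 < 0, so the root lies in [-5, -3.625]
f(-4.3125) = 24.1907 > 0, so the root lies in [-4.3125, -3.625]
f(-3.96875) = -2.2334 < 0, so the root lies in [-4.3125, -3.96875]
f(-4.140625) = 10.464 > 0, so the root lies in [-4.140625, -3.96875]
f(-4.0546875) = 3.9885 > 0, so the root lies in [-4.0546875, -3.96875]
f(-4.01171875) = 0.8461 > 0, so the root lies in [-4.01171875, -3.96875]

-4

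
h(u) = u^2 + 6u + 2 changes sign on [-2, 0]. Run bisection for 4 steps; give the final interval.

[-0.375, -0.25]

m = -1, h(m) = -3 (−); new bracket [-1, 0]
m = -0.5, h(m) = -0.75 (−); new bracket [-0.5, 0]
m = -0.25, h(m) = 0.5625 (+); new bracket [-0.5, -0.25]
m = -0.375, h(m) = -0.1094 (−); new bracket [-0.375, -0.25]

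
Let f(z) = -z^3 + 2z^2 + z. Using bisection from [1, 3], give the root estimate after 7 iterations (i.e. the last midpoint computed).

f(2) = 2 > 0, so the root lies in [2, 3]
f(2.5) = -0.625 < 0, so the root lies in [2, 2.5]
f(2.25) = 0.984375 > 0, so the root lies in [2.25, 2.5]
f(2.375) = 0.2598 > 0, so the root lies in [2.375, 2.5]
f(2.4375) = -0.1619 < 0, so the root lies in [2.375, 2.4375]
f(2.40625) = 0.054 > 0, so the root lies in [2.40625, 2.4375]
f(2.421875) = -0.0526 < 0, so the root lies in [2.40625, 2.421875]

2.421875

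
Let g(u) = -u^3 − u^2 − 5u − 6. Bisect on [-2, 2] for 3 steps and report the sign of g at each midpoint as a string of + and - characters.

--+

midpoint 0: g = -6 < 0 → [-2, 0]
midpoint -1: g = -1 < 0 → [-2, -1]
midpoint -1.5: g = 2.625 > 0 → [-1.5, -1]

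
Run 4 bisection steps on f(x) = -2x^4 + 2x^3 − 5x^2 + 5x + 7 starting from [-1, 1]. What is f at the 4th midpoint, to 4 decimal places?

m = 0, f(m) = 7 (+); new bracket [-1, 0]
m = -0.5, f(m) = 2.875 (+); new bracket [-1, -0.5]
m = -0.75, f(m) = -1.039062 (−); new bracket [-0.75, -0.5]
m = -0.625, f(m) = 1.1284 (+); new bracket [-0.75, -0.625]

1.1284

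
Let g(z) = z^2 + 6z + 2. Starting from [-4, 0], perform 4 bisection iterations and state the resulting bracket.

m = -2, g(m) = -6 (−); new bracket [-2, 0]
m = -1, g(m) = -3 (−); new bracket [-1, 0]
m = -0.5, g(m) = -0.75 (−); new bracket [-0.5, 0]
m = -0.25, g(m) = 0.5625 (+); new bracket [-0.5, -0.25]

[-0.5, -0.25]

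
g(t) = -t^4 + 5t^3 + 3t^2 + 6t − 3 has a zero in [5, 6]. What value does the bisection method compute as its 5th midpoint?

m = 5.5, g(m) = 37.5625 (+); new bracket [5.5, 6]
m = 5.75, g(m) = -11.894531 (−); new bracket [5.5, 5.75]
m = 5.625, g(m) = 14.435303 (+); new bracket [5.625, 5.75]
m = 5.6875, g(m) = 1.6836 (+); new bracket [5.6875, 5.75]
m = 5.71875, g(m) = -5.0006 (−); new bracket [5.6875, 5.71875]

5.71875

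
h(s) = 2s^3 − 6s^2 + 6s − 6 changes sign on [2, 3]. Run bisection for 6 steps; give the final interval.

midpoint 2.5: h = 2.75 > 0 → [2, 2.5]
midpoint 2.25: h = -0.09375 < 0 → [2.25, 2.5]
midpoint 2.375: h = 1.199219 > 0 → [2.25, 2.375]
midpoint 2.3125: h = 0.522 > 0 → [2.25, 2.3125]
midpoint 2.28125: h = 0.2066 > 0 → [2.25, 2.28125]
midpoint 2.265625: h = 0.0546 > 0 → [2.25, 2.265625]

[2.25, 2.265625]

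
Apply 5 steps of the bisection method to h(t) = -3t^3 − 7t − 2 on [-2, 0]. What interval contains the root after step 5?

[-0.3125, -0.25]

m = -1, h(m) = 8 (+); new bracket [-1, 0]
m = -0.5, h(m) = 1.875 (+); new bracket [-0.5, 0]
m = -0.25, h(m) = -0.203125 (−); new bracket [-0.5, -0.25]
m = -0.375, h(m) = 0.7832 (+); new bracket [-0.375, -0.25]
m = -0.3125, h(m) = 0.2791 (+); new bracket [-0.3125, -0.25]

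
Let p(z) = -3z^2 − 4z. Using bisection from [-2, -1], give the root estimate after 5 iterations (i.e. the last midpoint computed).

p(-1.5) = -0.75 < 0, so the root lies in [-1.5, -1]
p(-1.25) = 0.3125 > 0, so the root lies in [-1.5, -1.25]
p(-1.375) = -0.171875 < 0, so the root lies in [-1.375, -1.25]
p(-1.3125) = 0.082 > 0, so the root lies in [-1.375, -1.3125]
p(-1.34375) = -0.042 < 0, so the root lies in [-1.34375, -1.3125]

-1.34375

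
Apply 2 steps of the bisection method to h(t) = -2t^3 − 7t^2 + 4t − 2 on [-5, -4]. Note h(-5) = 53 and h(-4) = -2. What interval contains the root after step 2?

[-4.25, -4]

midpoint -4.5: h = 20.5 > 0 → [-4.5, -4]
midpoint -4.25: h = 8.09375 > 0 → [-4.25, -4]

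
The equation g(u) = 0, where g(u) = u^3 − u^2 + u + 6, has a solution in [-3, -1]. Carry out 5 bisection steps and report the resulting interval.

midpoint -2: g = -8 < 0 → [-2, -1]
midpoint -1.5: g = -1.125 < 0 → [-1.5, -1]
midpoint -1.25: g = 1.234375 > 0 → [-1.5, -1.25]
midpoint -1.375: g = 0.1348 > 0 → [-1.5, -1.375]
midpoint -1.4375: g = -0.4744 < 0 → [-1.4375, -1.375]

[-1.4375, -1.375]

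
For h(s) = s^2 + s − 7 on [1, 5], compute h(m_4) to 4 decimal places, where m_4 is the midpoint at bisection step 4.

0.3125

midpoint 3: h = 5 > 0 → [1, 3]
midpoint 2: h = -1 < 0 → [2, 3]
midpoint 2.5: h = 1.75 > 0 → [2, 2.5]
midpoint 2.25: h = 0.3125 > 0 → [2, 2.25]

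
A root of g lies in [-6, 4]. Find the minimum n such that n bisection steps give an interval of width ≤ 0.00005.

Width after n steps is 10/2^n. Need 2^n ≥ 10/0.00005 = 200000.
2^17 = 131072 < 200000 ≤ 2^18 = 262144, so n = 18.

18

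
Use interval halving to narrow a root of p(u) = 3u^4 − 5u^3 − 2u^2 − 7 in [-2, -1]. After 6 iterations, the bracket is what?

[-1.046875, -1.03125]

midpoint -1.5: p = 20.5625 > 0 → [-1.5, -1]
midpoint -1.25: p = 6.964844 > 0 → [-1.25, -1]
midpoint -1.125: p = 2.393311 > 0 → [-1.125, -1]
midpoint -1.0625: p = 0.5628 > 0 → [-1.0625, -1]
midpoint -1.03125: p = -0.2505 < 0 → [-1.0625, -1.03125]
midpoint -1.046875: p = 0.148 > 0 → [-1.046875, -1.03125]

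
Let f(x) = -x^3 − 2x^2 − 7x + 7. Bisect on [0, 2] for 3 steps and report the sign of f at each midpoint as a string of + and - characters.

x = 1 gives f = -3, negative; keep [0, 1]
x = 0.5 gives f = 2.875, positive; keep [0.5, 1]
x = 0.75 gives f = 0.203125, positive; keep [0.75, 1]

-++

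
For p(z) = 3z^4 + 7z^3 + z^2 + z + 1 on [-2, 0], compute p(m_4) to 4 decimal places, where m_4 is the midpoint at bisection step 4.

-0.4856

z = -1 gives p = -3, negative; keep [-1, 0]
z = -0.5 gives p = 0.0625, positive; keep [-1, -0.5]
z = -0.75 gives p = -1.191406, negative; keep [-0.75, -0.5]
z = -0.625 gives p = -0.4856, negative; keep [-0.625, -0.5]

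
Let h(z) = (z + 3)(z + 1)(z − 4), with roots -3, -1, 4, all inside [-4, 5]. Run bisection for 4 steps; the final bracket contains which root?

4

midpoint 0.5: h = -18.375 < 0 → [0.5, 5]
midpoint 2.75: h = -26.953125 < 0 → [2.75, 5]
midpoint 3.875: h = -4.189453 < 0 → [3.875, 5]
midpoint 4.4375: h = 17.6931 > 0 → [3.875, 4.4375]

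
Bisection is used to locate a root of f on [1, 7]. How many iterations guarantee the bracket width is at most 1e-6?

23

Width after n steps is 6/2^n. Need 2^n ≥ 6/1e-6 = 6000000.
2^22 = 4194304 < 6000000 ≤ 2^23 = 8388608, so n = 23.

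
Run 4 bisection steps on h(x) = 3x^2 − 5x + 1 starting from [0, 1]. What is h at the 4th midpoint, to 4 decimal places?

0.1680

midpoint 0.5: h = -0.75 < 0 → [0, 0.5]
midpoint 0.25: h = -0.0625 < 0 → [0, 0.25]
midpoint 0.125: h = 0.421875 > 0 → [0.125, 0.25]
midpoint 0.1875: h = 0.168 > 0 → [0.1875, 0.25]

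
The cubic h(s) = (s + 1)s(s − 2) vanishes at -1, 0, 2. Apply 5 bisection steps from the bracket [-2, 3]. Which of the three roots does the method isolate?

2

m = 0.5, h(m) = -1.125 (−); new bracket [0.5, 3]
m = 1.75, h(m) = -1.203125 (−); new bracket [1.75, 3]
m = 2.375, h(m) = 3.005859 (+); new bracket [1.75, 2.375]
m = 2.0625, h(m) = 0.3948 (+); new bracket [1.75, 2.0625]
m = 1.90625, h(m) = -0.5194 (−); new bracket [1.90625, 2.0625]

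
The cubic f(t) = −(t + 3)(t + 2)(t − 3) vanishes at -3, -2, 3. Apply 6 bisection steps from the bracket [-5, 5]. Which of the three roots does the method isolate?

f(0) = 18 > 0, so the root lies in [0, 5]
f(2.5) = 12.375 > 0, so the root lies in [2.5, 5]
f(3.75) = -29.109375 < 0, so the root lies in [2.5, 3.75]
f(3.125) = -3.9238 < 0, so the root lies in [2.5, 3.125]
f(2.8125) = 5.2449 > 0, so the root lies in [2.8125, 3.125]
f(2.96875) = 0.9268 > 0, so the root lies in [2.96875, 3.125]

3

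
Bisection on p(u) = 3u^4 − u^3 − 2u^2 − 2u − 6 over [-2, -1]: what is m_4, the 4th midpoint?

-1.1875

p(-1.5) = 11.0625 > 0, so the root lies in [-1.5, -1]
p(-1.25) = 2.652344 > 0, so the root lies in [-1.25, -1]
p(-1.125) = -0.052002 < 0, so the root lies in [-1.25, -1.125]
p(-1.1875) = 1.1949 > 0, so the root lies in [-1.1875, -1.125]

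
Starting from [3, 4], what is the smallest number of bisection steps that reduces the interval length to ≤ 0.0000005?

Width after n steps is 1/2^n. Need 2^n ≥ 1/0.0000005 = 2000000.
2^20 = 1048576 < 2000000 ≤ 2^21 = 2097152, so n = 21.

21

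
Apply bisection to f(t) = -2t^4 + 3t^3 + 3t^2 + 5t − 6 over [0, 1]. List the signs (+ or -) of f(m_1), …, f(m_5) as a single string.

-+---

m = 0.5, f(m) = -2.5 (−); new bracket [0.5, 1]
m = 0.75, f(m) = 0.070312 (+); new bracket [0.5, 0.75]
m = 0.625, f(m) = -1.275879 (−); new bracket [0.625, 0.75]
m = 0.6875, f(m) = -0.6165 (−); new bracket [0.6875, 0.75]
m = 0.71875, f(m) = -0.2763 (−); new bracket [0.71875, 0.75]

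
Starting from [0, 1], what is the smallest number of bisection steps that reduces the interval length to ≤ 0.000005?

Width after n steps is 1/2^n. Need 2^n ≥ 1/0.000005 = 200000.
2^17 = 131072 < 200000 ≤ 2^18 = 262144, so n = 18.

18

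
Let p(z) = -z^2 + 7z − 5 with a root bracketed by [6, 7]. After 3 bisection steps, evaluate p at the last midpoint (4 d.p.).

0.3594

midpoint 6.5: p = -1.75 < 0 → [6, 6.5]
midpoint 6.25: p = -0.3125 < 0 → [6, 6.25]
midpoint 6.125: p = 0.359375 > 0 → [6.125, 6.25]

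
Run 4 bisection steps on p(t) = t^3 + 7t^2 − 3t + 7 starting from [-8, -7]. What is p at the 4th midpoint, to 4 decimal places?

m = -7.5, p(m) = 1.375 (+); new bracket [-8, -7.5]
m = -7.75, p(m) = -14.796875 (−); new bracket [-7.75, -7.5]
m = -7.625, p(m) = -6.462891 (−); new bracket [-7.625, -7.5]
m = -7.5625, p(m) = -2.4827 (−); new bracket [-7.5625, -7.5]

-2.4827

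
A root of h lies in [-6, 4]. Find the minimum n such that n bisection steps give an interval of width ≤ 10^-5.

20

Width after n steps is 10/2^n. Need 2^n ≥ 10/10^-5 = 1000000.
2^19 = 524288 < 1000000 ≤ 2^20 = 1048576, so n = 20.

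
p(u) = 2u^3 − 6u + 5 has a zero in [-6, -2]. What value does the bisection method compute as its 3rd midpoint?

p(-4) = -99 < 0, so the root lies in [-4, -2]
p(-3) = -31 < 0, so the root lies in [-3, -2]
p(-2.5) = -11.25 < 0, so the root lies in [-2.5, -2]

-2.5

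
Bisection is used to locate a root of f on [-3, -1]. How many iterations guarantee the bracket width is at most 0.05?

6

Width after n steps is 2/2^n. Need 2^n ≥ 2/0.05 = 40.
2^5 = 32 < 40 ≤ 2^6 = 64, so n = 6.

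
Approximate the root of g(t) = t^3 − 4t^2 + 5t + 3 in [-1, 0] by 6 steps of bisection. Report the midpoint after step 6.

g(-0.5) = -0.625 < 0, so the root lies in [-0.5, 0]
g(-0.25) = 1.484375 > 0, so the root lies in [-0.5, -0.25]
g(-0.375) = 0.509766 > 0, so the root lies in [-0.5, -0.375]
g(-0.4375) = -0.0369 < 0, so the root lies in [-0.4375, -0.375]
g(-0.40625) = 0.2415 > 0, so the root lies in [-0.4375, -0.40625]
g(-0.421875) = 0.1036 > 0, so the root lies in [-0.4375, -0.421875]

-0.421875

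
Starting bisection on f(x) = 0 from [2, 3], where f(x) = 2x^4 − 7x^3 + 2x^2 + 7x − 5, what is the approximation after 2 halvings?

2.75

x = 2.5 gives f = -6.25, negative; keep [2.5, 3]
x = 2.75 gives f = -1.820312, negative; keep [2.75, 3]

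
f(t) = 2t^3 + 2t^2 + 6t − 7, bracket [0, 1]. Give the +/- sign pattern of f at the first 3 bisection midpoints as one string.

--+

f(0.5) = -3.25 < 0, so the root lies in [0.5, 1]
f(0.75) = -0.53125 < 0, so the root lies in [0.75, 1]
f(0.875) = 1.121094 > 0, so the root lies in [0.75, 0.875]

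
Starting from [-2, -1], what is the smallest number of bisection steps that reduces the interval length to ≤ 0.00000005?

Width after n steps is 1/2^n. Need 2^n ≥ 1/0.00000005 = 20000000.
2^24 = 16777216 < 20000000 ≤ 2^25 = 33554432, so n = 25.

25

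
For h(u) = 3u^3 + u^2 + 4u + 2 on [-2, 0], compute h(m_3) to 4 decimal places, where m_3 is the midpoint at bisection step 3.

midpoint -1: h = -4 < 0 → [-1, 0]
midpoint -0.5: h = -0.125 < 0 → [-0.5, 0]
midpoint -0.25: h = 1.015625 > 0 → [-0.5, -0.25]

1.0156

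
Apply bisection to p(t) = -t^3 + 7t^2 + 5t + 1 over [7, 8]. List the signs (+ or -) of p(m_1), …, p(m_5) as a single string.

+-+-+

m = 7.5, p(m) = 10.375 (+); new bracket [7.5, 8]
m = 7.75, p(m) = -5.296875 (−); new bracket [7.5, 7.75]
m = 7.625, p(m) = 2.787109 (+); new bracket [7.625, 7.75]
m = 7.6875, p(m) = -1.1921 (−); new bracket [7.625, 7.6875]
m = 7.65625, p(m) = 0.8131 (+); new bracket [7.65625, 7.6875]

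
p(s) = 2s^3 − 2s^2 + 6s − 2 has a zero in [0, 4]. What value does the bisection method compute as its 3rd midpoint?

0.5

s = 2 gives p = 18, positive; keep [0, 2]
s = 1 gives p = 4, positive; keep [0, 1]
s = 0.5 gives p = 0.75, positive; keep [0, 0.5]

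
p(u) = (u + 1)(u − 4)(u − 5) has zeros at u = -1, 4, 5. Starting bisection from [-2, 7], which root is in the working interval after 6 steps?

-1

midpoint 2.5: p = 13.125 > 0 → [-2, 2.5]
midpoint 0.25: p = 22.265625 > 0 → [-2, 0.25]
midpoint -0.875: p = 3.580078 > 0 → [-2, -0.875]
midpoint -1.4375: p = -15.3142 < 0 → [-1.4375, -0.875]
midpoint -1.15625: p = -4.9599 < 0 → [-1.15625, -0.875]
midpoint -1.015625: p = -0.4714 < 0 → [-1.015625, -0.875]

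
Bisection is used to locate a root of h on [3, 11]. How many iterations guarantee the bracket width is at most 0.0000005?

Width after n steps is 8/2^n. Need 2^n ≥ 8/0.0000005 = 16000000.
2^23 = 8388608 < 16000000 ≤ 2^24 = 16777216, so n = 24.

24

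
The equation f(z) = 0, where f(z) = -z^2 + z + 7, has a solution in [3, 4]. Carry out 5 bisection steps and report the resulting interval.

z = 3.5 gives f = -1.75, negative; keep [3, 3.5]
z = 3.25 gives f = -0.3125, negative; keep [3, 3.25]
z = 3.125 gives f = 0.359375, positive; keep [3.125, 3.25]
z = 3.1875 gives f = 0.0273, positive; keep [3.1875, 3.25]
z = 3.21875 gives f = -0.1416, negative; keep [3.1875, 3.21875]

[3.1875, 3.21875]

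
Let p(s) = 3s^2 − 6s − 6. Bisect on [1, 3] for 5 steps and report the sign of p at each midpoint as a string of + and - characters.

--+--

s = 2 gives p = -6, negative; keep [2, 3]
s = 2.5 gives p = -2.25, negative; keep [2.5, 3]
s = 2.75 gives p = 0.1875, positive; keep [2.5, 2.75]
s = 2.625 gives p = -1.0781, negative; keep [2.625, 2.75]
s = 2.6875 gives p = -0.457, negative; keep [2.6875, 2.75]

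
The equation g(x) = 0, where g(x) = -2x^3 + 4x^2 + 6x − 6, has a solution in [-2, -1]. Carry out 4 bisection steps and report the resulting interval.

midpoint -1.5: g = 0.75 > 0 → [-1.5, -1]
midpoint -1.25: g = -3.34375 < 0 → [-1.5, -1.25]
midpoint -1.375: g = -1.488281 < 0 → [-1.5, -1.375]
midpoint -1.4375: g = -0.4185 < 0 → [-1.5, -1.4375]

[-1.5, -1.4375]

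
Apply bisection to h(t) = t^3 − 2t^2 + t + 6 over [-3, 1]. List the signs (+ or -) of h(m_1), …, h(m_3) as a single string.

m = -1, h(m) = 2 (+); new bracket [-3, -1]
m = -2, h(m) = -12 (−); new bracket [-2, -1]
m = -1.5, h(m) = -3.375 (−); new bracket [-1.5, -1]

+--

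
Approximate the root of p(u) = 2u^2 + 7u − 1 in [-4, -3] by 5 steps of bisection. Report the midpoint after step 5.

m = -3.5, p(m) = -1 (−); new bracket [-4, -3.5]
m = -3.75, p(m) = 0.875 (+); new bracket [-3.75, -3.5]
m = -3.625, p(m) = -0.09375 (−); new bracket [-3.75, -3.625]
m = -3.6875, p(m) = 0.3828 (+); new bracket [-3.6875, -3.625]
m = -3.65625, p(m) = 0.1426 (+); new bracket [-3.65625, -3.625]

-3.65625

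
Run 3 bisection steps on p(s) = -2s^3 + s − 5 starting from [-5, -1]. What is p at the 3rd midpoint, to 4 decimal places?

m = -3, p(m) = 46 (+); new bracket [-3, -1]
m = -2, p(m) = 9 (+); new bracket [-2, -1]
m = -1.5, p(m) = 0.25 (+); new bracket [-1.5, -1]

0.2500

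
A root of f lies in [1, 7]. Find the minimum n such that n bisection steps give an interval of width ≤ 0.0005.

14

Width after n steps is 6/2^n. Need 2^n ≥ 6/0.0005 = 12000.
2^13 = 8192 < 12000 ≤ 2^14 = 16384, so n = 14.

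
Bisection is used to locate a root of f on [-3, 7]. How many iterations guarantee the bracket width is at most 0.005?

11

Width after n steps is 10/2^n. Need 2^n ≥ 10/0.005 = 2000.
2^10 = 1024 < 2000 ≤ 2^11 = 2048, so n = 11.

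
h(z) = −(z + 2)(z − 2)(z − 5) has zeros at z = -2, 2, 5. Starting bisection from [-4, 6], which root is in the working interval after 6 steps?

midpoint 1: h = -12 < 0 → [-4, 1]
midpoint -1.5: h = -11.375 < 0 → [-4, -1.5]
midpoint -2.75: h = 27.609375 > 0 → [-2.75, -1.5]
midpoint -2.125: h = 3.6738 > 0 → [-2.125, -1.5]
midpoint -1.8125: h = -4.8699 < 0 → [-2.125, -1.8125]
midpoint -1.96875: h = -0.8643 < 0 → [-2.125, -1.96875]

-2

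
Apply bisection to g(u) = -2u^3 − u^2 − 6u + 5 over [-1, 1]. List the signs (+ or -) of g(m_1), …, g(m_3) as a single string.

++-

m = 0, g(m) = 5 (+); new bracket [0, 1]
m = 0.5, g(m) = 1.5 (+); new bracket [0.5, 1]
m = 0.75, g(m) = -0.90625 (−); new bracket [0.5, 0.75]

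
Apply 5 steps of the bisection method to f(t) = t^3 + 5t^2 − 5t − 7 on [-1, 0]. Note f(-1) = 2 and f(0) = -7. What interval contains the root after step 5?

[-0.84375, -0.8125]

m = -0.5, f(m) = -3.375 (−); new bracket [-1, -0.5]
m = -0.75, f(m) = -0.859375 (−); new bracket [-1, -0.75]
m = -0.875, f(m) = 0.533203 (+); new bracket [-0.875, -0.75]
m = -0.8125, f(m) = -0.1731 (−); new bracket [-0.875, -0.8125]
m = -0.84375, f(m) = 0.1776 (+); new bracket [-0.84375, -0.8125]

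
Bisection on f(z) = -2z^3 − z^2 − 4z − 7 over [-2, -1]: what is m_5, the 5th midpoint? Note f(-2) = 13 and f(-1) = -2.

-1.21875

m = -1.5, f(m) = 3.5 (+); new bracket [-1.5, -1]
m = -1.25, f(m) = 0.34375 (+); new bracket [-1.25, -1]
m = -1.125, f(m) = -0.917969 (−); new bracket [-1.25, -1.125]
m = -1.1875, f(m) = -0.311 (−); new bracket [-1.25, -1.1875]
m = -1.21875, f(m) = 0.0102 (+); new bracket [-1.21875, -1.1875]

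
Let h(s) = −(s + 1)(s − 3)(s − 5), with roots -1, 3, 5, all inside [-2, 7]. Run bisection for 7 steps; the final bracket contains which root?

-1

midpoint 2.5: h = -4.375 < 0 → [-2, 2.5]
midpoint 0.25: h = -16.328125 < 0 → [-2, 0.25]
midpoint -0.875: h = -2.845703 < 0 → [-2, -0.875]
midpoint -1.4375: h = 12.4978 > 0 → [-1.4375, -0.875]
midpoint -1.15625: h = 3.998 > 0 → [-1.15625, -0.875]
midpoint -1.015625: h = 0.3774 > 0 → [-1.015625, -0.875]
midpoint -0.9453125: h = -1.2828 < 0 → [-1.015625, -0.9453125]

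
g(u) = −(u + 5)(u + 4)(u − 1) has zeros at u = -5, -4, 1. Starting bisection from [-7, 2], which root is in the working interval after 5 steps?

midpoint -2.5: g = 13.125 > 0 → [-2.5, 2]
midpoint -0.25: g = 22.265625 > 0 → [-0.25, 2]
midpoint 0.875: g = 3.580078 > 0 → [0.875, 2]
midpoint 1.4375: g = -15.3142 < 0 → [0.875, 1.4375]
midpoint 1.15625: g = -4.9599 < 0 → [0.875, 1.15625]

1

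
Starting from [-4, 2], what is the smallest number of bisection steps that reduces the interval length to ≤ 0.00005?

17

Width after n steps is 6/2^n. Need 2^n ≥ 6/0.00005 = 120000.
2^16 = 65536 < 120000 ≤ 2^17 = 131072, so n = 17.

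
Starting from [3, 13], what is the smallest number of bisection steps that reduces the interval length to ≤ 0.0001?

17

Width after n steps is 10/2^n. Need 2^n ≥ 10/0.0001 = 100000.
2^16 = 65536 < 100000 ≤ 2^17 = 131072, so n = 17.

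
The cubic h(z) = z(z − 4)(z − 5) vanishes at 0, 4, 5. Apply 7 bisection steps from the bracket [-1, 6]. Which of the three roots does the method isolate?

midpoint 2.5: h = 9.375 > 0 → [-1, 2.5]
midpoint 0.75: h = 10.359375 > 0 → [-1, 0.75]
midpoint -0.125: h = -2.642578 < 0 → [-0.125, 0.75]
midpoint 0.3125: h = 5.4016 > 0 → [-0.125, 0.3125]
midpoint 0.09375: h = 1.7967 > 0 → [-0.125, 0.09375]
midpoint -0.015625: h = -0.3147 < 0 → [-0.015625, 0.09375]
midpoint 0.0390625: h = 0.7676 > 0 → [-0.015625, 0.0390625]

0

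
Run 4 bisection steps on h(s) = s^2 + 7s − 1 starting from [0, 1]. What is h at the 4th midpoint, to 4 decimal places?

s = 0.5 gives h = 2.75, positive; keep [0, 0.5]
s = 0.25 gives h = 0.8125, positive; keep [0, 0.25]
s = 0.125 gives h = -0.109375, negative; keep [0.125, 0.25]
s = 0.1875 gives h = 0.3477, positive; keep [0.125, 0.1875]

0.3477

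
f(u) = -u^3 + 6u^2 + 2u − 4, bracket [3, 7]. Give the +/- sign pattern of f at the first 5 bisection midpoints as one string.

++--+

m = 5, f(m) = 31 (+); new bracket [5, 7]
m = 6, f(m) = 8 (+); new bracket [6, 7]
m = 6.5, f(m) = -12.125 (−); new bracket [6, 6.5]
m = 6.25, f(m) = -1.2656 (−); new bracket [6, 6.25]
m = 6.125, f(m) = 3.5605 (+); new bracket [6.125, 6.25]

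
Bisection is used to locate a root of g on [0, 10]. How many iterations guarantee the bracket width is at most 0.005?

11

Width after n steps is 10/2^n. Need 2^n ≥ 10/0.005 = 2000.
2^10 = 1024 < 2000 ≤ 2^11 = 2048, so n = 11.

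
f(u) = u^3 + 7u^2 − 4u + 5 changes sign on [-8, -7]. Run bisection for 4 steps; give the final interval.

[-7.625, -7.5625]

u = -7.5 gives f = 6.875, positive; keep [-8, -7.5]
u = -7.75 gives f = -9.046875, negative; keep [-7.75, -7.5]
u = -7.625 gives f = -0.837891, negative; keep [-7.625, -7.5]
u = -7.5625 gives f = 3.0798, positive; keep [-7.625, -7.5625]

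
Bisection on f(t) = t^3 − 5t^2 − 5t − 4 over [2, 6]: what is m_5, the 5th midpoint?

f(4) = -40 < 0, so the root lies in [4, 6]
f(5) = -29 < 0, so the root lies in [5, 6]
f(5.5) = -16.375 < 0, so the root lies in [5.5, 6]
f(5.75) = -7.9531 < 0, so the root lies in [5.75, 6]
f(5.875) = -3.1738 < 0, so the root lies in [5.875, 6]

5.875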